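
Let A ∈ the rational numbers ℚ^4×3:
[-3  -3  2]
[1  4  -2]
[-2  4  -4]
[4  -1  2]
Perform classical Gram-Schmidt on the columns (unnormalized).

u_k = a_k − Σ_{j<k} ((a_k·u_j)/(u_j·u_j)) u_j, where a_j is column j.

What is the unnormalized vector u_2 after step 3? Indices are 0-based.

u_2 = (718/1259, 986/1259, -428/1259, 78/1259)

Step 1: u_0 = a_0 = (-3, 1, -2, 4).
Step 2: u_1 = a_1 − (1/30)·u_0 = (-29/10, 119/30, 61/15, -17/15).
Step 3: u_2 = a_2 − (4/15)·u_0 − (-968/1259)·u_1 = (718/1259, 986/1259, -428/1259, 78/1259).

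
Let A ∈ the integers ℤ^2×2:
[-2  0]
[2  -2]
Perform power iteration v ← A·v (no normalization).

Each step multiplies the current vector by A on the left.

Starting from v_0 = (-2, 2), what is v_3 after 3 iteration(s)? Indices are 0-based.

v_0 = (-2, 2).
v_1 = A·v_0 = (4, -8).
v_2 = A·v_1 = (-8, 24).
v_3 = A·v_2 = (16, -64).

v_3 = (16, -64)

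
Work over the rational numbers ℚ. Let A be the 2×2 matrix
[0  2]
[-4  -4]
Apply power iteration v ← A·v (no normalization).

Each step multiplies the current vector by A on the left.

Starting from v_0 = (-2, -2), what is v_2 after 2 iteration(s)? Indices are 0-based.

v_2 = (32, -48)

v_0 = (-2, -2).
v_1 = A·v_0 = (-4, 16).
v_2 = A·v_1 = (32, -48).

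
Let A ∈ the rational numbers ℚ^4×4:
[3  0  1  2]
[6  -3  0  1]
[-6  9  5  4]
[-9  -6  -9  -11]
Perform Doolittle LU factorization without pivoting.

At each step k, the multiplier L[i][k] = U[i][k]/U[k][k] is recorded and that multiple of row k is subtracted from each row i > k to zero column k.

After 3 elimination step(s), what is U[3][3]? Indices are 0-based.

U[3][3] = -1

Step 1: pivot at (0,0) is 3.
  row1 ← row1 − (2)·row0  ⇒  L[1][0]=2, U row1=(0, -3, -2, -3)
  row2 ← row2 − (-2)·row0  ⇒  L[2][0]=-2, U row2=(0, 9, 7, 8)
  row3 ← row3 − (-3)·row0  ⇒  L[3][0]=-3, U row3=(0, -6, -6, -5)
Step 2: pivot at (1,1) is -3.
  row2 ← row2 − (-3)·row1  ⇒  L[2][1]=-3, U row2=(0, 0, 1, -1)
  row3 ← row3 − (2)·row1  ⇒  L[3][1]=2, U row3=(0, 0, -2, 1)
Step 3: pivot at (2,2) is 1.
  row3 ← row3 − (-2)·row2  ⇒  L[3][2]=-2, U row3=(0, 0, 0, -1)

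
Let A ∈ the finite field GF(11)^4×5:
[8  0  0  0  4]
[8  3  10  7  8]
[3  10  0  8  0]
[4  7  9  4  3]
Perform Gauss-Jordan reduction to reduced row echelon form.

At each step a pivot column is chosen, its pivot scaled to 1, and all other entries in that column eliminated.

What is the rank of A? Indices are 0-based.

rank = 4

[1] R0 /= 8  ⇒  (1, 0, 0, 0, 6)
     R1 -= 8·R0  ⇒  (0, 3, 10, 7, 4)
     R2 -= 3·R0  ⇒  (0, 10, 0, 8, 4)
     R3 -= 4·R0  ⇒  (0, 7, 9, 4, 1)
[2] R1 /= 3  ⇒  (0, 1, 7, 6, 5)
     R2 -= 10·R1  ⇒  (0, 0, 7, 3, 9)
     R3 -= 7·R1  ⇒  (0, 0, 4, 6, 10)
[3] R2 /= 7  ⇒  (0, 0, 1, 2, 6)
     R1 -= 7·R2  ⇒  (0, 1, 0, 3, 7)
     R3 -= 4·R2  ⇒  (0, 0, 0, 9, 8)
[4] R3 /= 9  ⇒  (0, 0, 0, 1, 7)
     R1 -= 3·R3  ⇒  (0, 1, 0, 0, 8)
     R2 -= 2·R3  ⇒  (0, 0, 1, 0, 3)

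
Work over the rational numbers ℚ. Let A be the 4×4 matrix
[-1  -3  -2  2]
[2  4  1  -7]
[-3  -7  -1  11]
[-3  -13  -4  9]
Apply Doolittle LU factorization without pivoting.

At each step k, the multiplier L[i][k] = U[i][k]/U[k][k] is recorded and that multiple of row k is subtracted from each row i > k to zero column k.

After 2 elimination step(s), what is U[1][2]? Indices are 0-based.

U[1][2] = -3

k=0: U[0][0]=-1
  eliminate (1,0): mult=-2, new row 1: (0, -2, -3, -3); set L[1][0]=-2
  eliminate (2,0): mult=3, new row 2: (0, 2, 5, 5); set L[2][0]=3
  eliminate (3,0): mult=3, new row 3: (0, -4, 2, 3); set L[3][0]=3
k=1: U[1][1]=-2
  eliminate (2,1): mult=-1, new row 2: (0, 0, 2, 2); set L[2][1]=-1
  eliminate (3,1): mult=2, new row 3: (0, 0, 8, 9); set L[3][1]=2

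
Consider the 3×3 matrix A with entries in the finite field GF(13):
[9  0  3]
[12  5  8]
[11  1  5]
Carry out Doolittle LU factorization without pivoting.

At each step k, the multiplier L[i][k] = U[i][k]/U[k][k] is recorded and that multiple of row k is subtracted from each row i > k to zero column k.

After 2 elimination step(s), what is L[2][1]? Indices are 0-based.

L[2][1] = 8

[col 0] pivot 9
  R1 -= 10*R0 → (0, 5, 4)  (L[1][0] := 10)
  R2 -= 7*R0 → (0, 1, 10)  (L[2][0] := 7)
[col 1] pivot 5
  R2 -= 8*R1 → (0, 0, 4)  (L[2][1] := 8)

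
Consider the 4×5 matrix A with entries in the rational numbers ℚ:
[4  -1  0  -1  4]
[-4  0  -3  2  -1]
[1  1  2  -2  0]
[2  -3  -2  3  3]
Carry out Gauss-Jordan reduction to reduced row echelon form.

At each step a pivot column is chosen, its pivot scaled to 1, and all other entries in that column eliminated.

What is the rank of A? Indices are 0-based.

pivot(0,0)=4: scale R0 → (1, -1/4, 0, -1/4, 1)
  clear (1,0): R1 −= (-4)R0 → (0, -1, -3, 1, 3)
  clear (2,0): R2 −= (1)R0 → (0, 5/4, 2, -7/4, -1)
  clear (3,0): R3 −= (2)R0 → (0, -5/2, -2, 7/2, 1)
pivot(1,1)=-1: scale R1 → (0, 1, 3, -1, -3)
  clear (0,1): R0 −= (-1/4)R1 → (1, 0, 3/4, -1/2, 1/4)
  clear (2,1): R2 −= (5/4)R1 → (0, 0, -7/4, -1/2, 11/4)
  clear (3,1): R3 −= (-5/2)R1 → (0, 0, 11/2, 1, -13/2)
pivot(2,2)=-7/4: scale R2 → (0, 0, 1, 2/7, -11/7)
  clear (0,2): R0 −= (3/4)R2 → (1, 0, 0, -5/7, 10/7)
  clear (1,2): R1 −= (3)R2 → (0, 1, 0, -13/7, 12/7)
  clear (3,2): R3 −= (11/2)R2 → (0, 0, 0, -4/7, 15/7)
pivot(3,3)=-4/7: scale R3 → (0, 0, 0, 1, -15/4)
  clear (0,3): R0 −= (-5/7)R3 → (1, 0, 0, 0, -5/4)
  clear (1,3): R1 −= (-13/7)R3 → (0, 1, 0, 0, -21/4)
  clear (2,3): R2 −= (2/7)R3 → (0, 0, 1, 0, -1/2)

rank = 4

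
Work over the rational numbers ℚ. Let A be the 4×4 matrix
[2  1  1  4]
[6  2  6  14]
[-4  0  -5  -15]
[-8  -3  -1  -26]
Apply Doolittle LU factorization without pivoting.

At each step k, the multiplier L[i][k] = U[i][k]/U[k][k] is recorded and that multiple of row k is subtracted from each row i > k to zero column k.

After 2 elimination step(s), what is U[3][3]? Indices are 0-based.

Step 1: pivot at (0,0) is 2.
  row1 ← row1 − (3)·row0  ⇒  L[1][0]=3, U row1=(0, -1, 3, 2)
  row2 ← row2 − (-2)·row0  ⇒  L[2][0]=-2, U row2=(0, 2, -3, -7)
  row3 ← row3 − (-4)·row0  ⇒  L[3][0]=-4, U row3=(0, 1, 3, -10)
Step 2: pivot at (1,1) is -1.
  row2 ← row2 − (-2)·row1  ⇒  L[2][1]=-2, U row2=(0, 0, 3, -3)
  row3 ← row3 − (-1)·row1  ⇒  L[3][1]=-1, U row3=(0, 0, 6, -8)

U[3][3] = -8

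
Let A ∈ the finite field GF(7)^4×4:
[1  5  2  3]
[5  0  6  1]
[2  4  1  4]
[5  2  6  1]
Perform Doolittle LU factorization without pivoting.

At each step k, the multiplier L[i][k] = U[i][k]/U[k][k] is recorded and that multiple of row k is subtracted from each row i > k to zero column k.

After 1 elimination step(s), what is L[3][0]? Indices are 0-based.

[col 0] pivot 1
  R1 -= 5*R0 → (0, 3, 3, 0)  (L[1][0] := 5)
  R2 -= 2*R0 → (0, 1, 4, 5)  (L[2][0] := 2)
  R3 -= 5*R0 → (0, 5, 3, 0)  (L[3][0] := 5)

L[3][0] = 5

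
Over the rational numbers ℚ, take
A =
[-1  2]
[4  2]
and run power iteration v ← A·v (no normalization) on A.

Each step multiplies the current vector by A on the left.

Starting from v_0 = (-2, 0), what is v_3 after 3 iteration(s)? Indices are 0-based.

v_0 = (-2, 0).
v_1 = A·v_0 = (2, -8).
v_2 = A·v_1 = (-18, -8).
v_3 = A·v_2 = (2, -88).

v_3 = (2, -88)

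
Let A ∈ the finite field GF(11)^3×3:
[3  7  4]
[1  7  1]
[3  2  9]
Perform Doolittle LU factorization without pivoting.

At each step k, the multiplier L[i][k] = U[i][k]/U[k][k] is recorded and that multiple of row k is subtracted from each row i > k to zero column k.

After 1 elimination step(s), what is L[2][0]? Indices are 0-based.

L[2][0] = 1

Step 1: pivot at (0,0) is 3.
  row1 ← row1 − (4)·row0  ⇒  L[1][0]=4, U row1=(0, 1, 7)
  row2 ← row2 − (1)·row0  ⇒  L[2][0]=1, U row2=(0, 6, 5)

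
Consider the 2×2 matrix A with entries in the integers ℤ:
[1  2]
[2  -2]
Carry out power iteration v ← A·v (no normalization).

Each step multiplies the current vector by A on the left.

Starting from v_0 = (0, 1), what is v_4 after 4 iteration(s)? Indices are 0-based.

v_4 = (-26, 68)

v_0 = (0, 1).
v_1 = A·v_0 = (2, -2).
v_2 = A·v_1 = (-2, 8).
v_3 = A·v_2 = (14, -20).
v_4 = A·v_3 = (-26, 68).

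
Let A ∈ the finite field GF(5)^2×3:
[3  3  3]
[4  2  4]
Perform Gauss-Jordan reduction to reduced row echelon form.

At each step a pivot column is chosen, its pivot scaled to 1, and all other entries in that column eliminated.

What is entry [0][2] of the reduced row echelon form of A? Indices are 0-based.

M[0][2] = 1

step 1: normalize row 0 (÷3) = (1, 1, 1)
  row 1: subtract 4×row0 = (0, 3, 0)
step 2: normalize row 1 (÷3) = (0, 1, 0)
  row 0: subtract 1×row1 = (1, 0, 1)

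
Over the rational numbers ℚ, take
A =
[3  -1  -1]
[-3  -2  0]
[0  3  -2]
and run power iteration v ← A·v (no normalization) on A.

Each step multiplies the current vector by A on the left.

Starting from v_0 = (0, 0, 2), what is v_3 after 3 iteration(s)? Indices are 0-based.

v_3 = (-20, -6, 2)

v_0 = (0, 0, 2).
v_1 = A·v_0 = (-2, 0, -4).
v_2 = A·v_1 = (-2, 6, 8).
v_3 = A·v_2 = (-20, -6, 2).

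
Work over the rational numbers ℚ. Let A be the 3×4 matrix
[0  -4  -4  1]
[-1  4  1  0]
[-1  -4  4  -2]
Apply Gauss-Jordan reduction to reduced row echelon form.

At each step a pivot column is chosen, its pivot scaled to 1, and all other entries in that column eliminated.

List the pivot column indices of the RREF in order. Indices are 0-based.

pivot columns: 0, 1, 2

[1] R0 <-> R1
[1] R0 /= -1  ⇒  (1, -4, -1, 0)
     R2 -= -1·R0  ⇒  (0, -8, 3, -2)
[2] R1 /= -4  ⇒  (0, 1, 1, -1/4)
     R0 -= -4·R1  ⇒  (1, 0, 3, -1)
     R2 -= -8·R1  ⇒  (0, 0, 11, -4)
[3] R2 /= 11  ⇒  (0, 0, 1, -4/11)
     R0 -= 3·R2  ⇒  (1, 0, 0, 1/11)
     R1 -= 1·R2  ⇒  (0, 1, 0, 5/44)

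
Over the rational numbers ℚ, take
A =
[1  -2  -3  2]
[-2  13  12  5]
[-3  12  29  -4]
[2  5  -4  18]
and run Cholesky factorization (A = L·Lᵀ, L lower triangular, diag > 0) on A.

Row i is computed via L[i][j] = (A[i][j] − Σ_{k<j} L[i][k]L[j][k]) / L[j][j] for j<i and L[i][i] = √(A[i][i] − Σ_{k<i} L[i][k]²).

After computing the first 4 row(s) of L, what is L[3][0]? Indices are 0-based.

Step 1: L[0][0] = √(1) = 1.
  L[1][0] = (-2) / L[0][0] = -2.
Step 2: L[1][1] = √(9) = 3.
  L[2][0] = (-3) / L[0][0] = -3.
  L[2][1] = (6) / L[1][1] = 2.
Step 3: L[2][2] = √(16) = 4.
  L[3][0] = (2) / L[0][0] = 2.
  L[3][1] = (9) / L[1][1] = 3.
  L[3][2] = (-4) / L[2][2] = -1.
Step 4: L[3][3] = √(4) = 2.

L[3][0] = 2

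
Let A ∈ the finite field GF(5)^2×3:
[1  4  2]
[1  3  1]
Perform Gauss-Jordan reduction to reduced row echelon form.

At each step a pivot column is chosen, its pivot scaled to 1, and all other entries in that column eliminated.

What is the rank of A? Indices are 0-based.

step 1: normalize row 0 (÷1) = (1, 4, 2)
  row 1: subtract 1×row0 = (0, 4, 4)
step 2: normalize row 1 (÷4) = (0, 1, 1)
  row 0: subtract 4×row1 = (1, 0, 3)

rank = 2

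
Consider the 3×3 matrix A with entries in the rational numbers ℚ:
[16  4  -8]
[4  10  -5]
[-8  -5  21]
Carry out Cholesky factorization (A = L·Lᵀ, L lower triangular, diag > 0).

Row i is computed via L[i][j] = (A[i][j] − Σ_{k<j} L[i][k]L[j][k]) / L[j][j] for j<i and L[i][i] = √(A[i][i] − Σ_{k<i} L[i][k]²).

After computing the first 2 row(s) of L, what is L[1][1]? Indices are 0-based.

L[1][1] = 3

Step 1: L[0][0] = √(16) = 4.
  L[1][0] = (4) / L[0][0] = 1.
Step 2: L[1][1] = √(9) = 3.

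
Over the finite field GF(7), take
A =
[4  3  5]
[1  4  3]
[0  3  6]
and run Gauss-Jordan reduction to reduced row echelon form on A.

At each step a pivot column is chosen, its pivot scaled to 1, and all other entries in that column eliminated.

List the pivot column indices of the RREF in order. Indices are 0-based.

[1] R0 /= 4  ⇒  (1, 6, 3)
     R1 -= 1·R0  ⇒  (0, 5, 0)
[2] R1 /= 5  ⇒  (0, 1, 0)
     R0 -= 6·R1  ⇒  (1, 0, 3)
     R2 -= 3·R1  ⇒  (0, 0, 6)
[3] R2 /= 6  ⇒  (0, 0, 1)
     R0 -= 3·R2  ⇒  (1, 0, 0)

pivot columns: 0, 1, 2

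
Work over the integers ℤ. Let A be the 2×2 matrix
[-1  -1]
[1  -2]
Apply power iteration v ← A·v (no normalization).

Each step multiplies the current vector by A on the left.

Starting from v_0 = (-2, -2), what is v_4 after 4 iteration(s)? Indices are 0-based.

v_0 = (-2, -2).
v_1 = A·v_0 = (4, 2).
v_2 = A·v_1 = (-6, 0).
v_3 = A·v_2 = (6, -6).
v_4 = A·v_3 = (0, 18).

v_4 = (0, 18)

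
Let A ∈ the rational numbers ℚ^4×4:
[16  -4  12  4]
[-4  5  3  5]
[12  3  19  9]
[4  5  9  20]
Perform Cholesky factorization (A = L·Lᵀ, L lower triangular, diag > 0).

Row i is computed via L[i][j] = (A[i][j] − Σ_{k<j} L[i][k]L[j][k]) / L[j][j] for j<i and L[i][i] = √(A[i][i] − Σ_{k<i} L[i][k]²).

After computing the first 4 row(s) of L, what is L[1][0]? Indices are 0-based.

L[1][0] = -1

Step 1: L[0][0] = √(16) = 4.
  L[1][0] = (-4) / L[0][0] = -1.
Step 2: L[1][1] = √(4) = 2.
  L[2][0] = (12) / L[0][0] = 3.
  L[2][1] = (6) / L[1][1] = 3.
Step 3: L[2][2] = √(1) = 1.
  L[3][0] = (4) / L[0][0] = 1.
  L[3][1] = (6) / L[1][1] = 3.
  L[3][2] = (-3) / L[2][2] = -3.
Step 4: L[3][3] = √(1) = 1.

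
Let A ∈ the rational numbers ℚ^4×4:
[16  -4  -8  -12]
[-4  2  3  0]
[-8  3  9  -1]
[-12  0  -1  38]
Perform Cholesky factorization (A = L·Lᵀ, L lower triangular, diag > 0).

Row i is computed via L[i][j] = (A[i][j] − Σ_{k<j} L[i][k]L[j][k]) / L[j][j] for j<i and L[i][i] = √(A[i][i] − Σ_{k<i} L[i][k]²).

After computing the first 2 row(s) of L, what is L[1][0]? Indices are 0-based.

Step 1: L[0][0] = √(16) = 4.
  L[1][0] = (-4) / L[0][0] = -1.
Step 2: L[1][1] = √(1) = 1.

L[1][0] = -1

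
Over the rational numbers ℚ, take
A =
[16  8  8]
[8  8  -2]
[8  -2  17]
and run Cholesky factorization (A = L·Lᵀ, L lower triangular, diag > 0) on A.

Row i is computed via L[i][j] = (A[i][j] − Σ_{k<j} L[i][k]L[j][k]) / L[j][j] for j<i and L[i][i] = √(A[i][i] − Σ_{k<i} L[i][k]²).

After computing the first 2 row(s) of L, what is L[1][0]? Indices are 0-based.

Step 1: L[0][0] = √(16) = 4.
  L[1][0] = (8) / L[0][0] = 2.
Step 2: L[1][1] = √(4) = 2.

L[1][0] = 2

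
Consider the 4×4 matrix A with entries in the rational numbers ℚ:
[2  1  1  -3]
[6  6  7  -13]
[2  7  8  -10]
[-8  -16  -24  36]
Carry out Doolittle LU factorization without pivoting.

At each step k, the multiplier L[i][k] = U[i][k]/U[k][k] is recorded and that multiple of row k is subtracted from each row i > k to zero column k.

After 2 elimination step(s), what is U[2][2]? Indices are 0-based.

U[2][2] = -1

Step 1: pivot at (0,0) is 2.
  row1 ← row1 − (3)·row0  ⇒  L[1][0]=3, U row1=(0, 3, 4, -4)
  row2 ← row2 − (1)·row0  ⇒  L[2][0]=1, U row2=(0, 6, 7, -7)
  row3 ← row3 − (-4)·row0  ⇒  L[3][0]=-4, U row3=(0, -12, -20, 24)
Step 2: pivot at (1,1) is 3.
  row2 ← row2 − (2)·row1  ⇒  L[2][1]=2, U row2=(0, 0, -1, 1)
  row3 ← row3 − (-4)·row1  ⇒  L[3][1]=-4, U row3=(0, 0, -4, 8)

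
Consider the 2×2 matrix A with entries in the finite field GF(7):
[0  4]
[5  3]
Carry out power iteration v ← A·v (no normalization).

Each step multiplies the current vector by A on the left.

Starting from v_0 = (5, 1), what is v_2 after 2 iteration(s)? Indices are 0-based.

v_2 = (0, 6)

v_0 = (5, 1).
v_1 = A·v_0 = (4, 0).
v_2 = A·v_1 = (0, 6).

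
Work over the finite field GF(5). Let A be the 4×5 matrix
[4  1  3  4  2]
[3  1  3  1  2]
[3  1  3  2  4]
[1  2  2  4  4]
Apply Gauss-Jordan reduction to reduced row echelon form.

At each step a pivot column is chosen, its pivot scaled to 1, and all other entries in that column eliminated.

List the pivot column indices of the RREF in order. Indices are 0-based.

pivot(0,0)=4: scale R0 → (1, 4, 2, 1, 3)
  clear (1,0): R1 −= (3)R0 → (0, 4, 2, 3, 3)
  clear (2,0): R2 −= (3)R0 → (0, 4, 2, 4, 0)
  clear (3,0): R3 −= (1)R0 → (0, 3, 0, 3, 1)
pivot(1,1)=4: scale R1 → (0, 1, 3, 2, 2)
  clear (0,1): R0 −= (4)R1 → (1, 0, 0, 3, 0)
  clear (2,1): R2 −= (4)R1 → (0, 0, 0, 1, 2)
  clear (3,1): R3 −= (3)R1 → (0, 0, 1, 2, 0)
pivot(2,2): swap R2↔R3
pivot(2,2)=1: scale R2 → (0, 0, 1, 2, 0)
  clear (1,2): R1 −= (3)R2 → (0, 1, 0, 1, 2)
pivot(3,3)=1: scale R3 → (0, 0, 0, 1, 2)
  clear (0,3): R0 −= (3)R3 → (1, 0, 0, 0, 4)
  clear (1,3): R1 −= (1)R3 → (0, 1, 0, 0, 0)
  clear (2,3): R2 −= (2)R3 → (0, 0, 1, 0, 1)

pivot columns: 0, 1, 2, 3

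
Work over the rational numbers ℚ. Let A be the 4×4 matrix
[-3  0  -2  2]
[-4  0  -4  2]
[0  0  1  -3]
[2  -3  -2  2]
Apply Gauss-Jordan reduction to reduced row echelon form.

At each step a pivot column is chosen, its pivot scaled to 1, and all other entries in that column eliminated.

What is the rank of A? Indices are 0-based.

rank = 4

step 1: normalize row 0 (÷-3) = (1, 0, 2/3, -2/3)
  row 1: subtract -4×row0 = (0, 0, -4/3, -2/3)
  row 3: subtract 2×row0 = (0, -3, -10/3, 10/3)
step 2: exchange rows 1,3
step 2: normalize row 1 (÷-3) = (0, 1, 10/9, -10/9)
step 3: normalize row 2 (÷1) = (0, 0, 1, -3)
  row 0: subtract 2/3×row2 = (1, 0, 0, 4/3)
  row 1: subtract 10/9×row2 = (0, 1, 0, 20/9)
  row 3: subtract -4/3×row2 = (0, 0, 0, -14/3)
step 4: normalize row 3 (÷-14/3) = (0, 0, 0, 1)
  row 0: subtract 4/3×row3 = (1, 0, 0, 0)
  row 1: subtract 20/9×row3 = (0, 1, 0, 0)
  row 2: subtract -3×row3 = (0, 0, 1, 0)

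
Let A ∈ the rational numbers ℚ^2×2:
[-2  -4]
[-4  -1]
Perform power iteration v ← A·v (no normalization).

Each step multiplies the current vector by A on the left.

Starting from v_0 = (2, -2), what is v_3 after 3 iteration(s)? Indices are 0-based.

v_0 = (2, -2).
v_1 = A·v_0 = (4, -6).
v_2 = A·v_1 = (16, -10).
v_3 = A·v_2 = (8, -54).

v_3 = (8, -54)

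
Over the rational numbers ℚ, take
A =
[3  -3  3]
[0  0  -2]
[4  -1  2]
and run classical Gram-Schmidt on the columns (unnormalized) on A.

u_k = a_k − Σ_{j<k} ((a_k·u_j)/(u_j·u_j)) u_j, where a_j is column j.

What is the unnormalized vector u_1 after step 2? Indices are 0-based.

Step 1: u_0 = a_0 = (3, 0, 4).
Step 2: u_1 = a_1 − (-13/25)·u_0 = (-36/25, 0, 27/25).

u_1 = (-36/25, 0, 27/25)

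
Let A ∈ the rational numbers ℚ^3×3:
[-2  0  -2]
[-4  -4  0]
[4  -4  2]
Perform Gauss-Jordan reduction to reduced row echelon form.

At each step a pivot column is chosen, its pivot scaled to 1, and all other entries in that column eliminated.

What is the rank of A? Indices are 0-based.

rank = 3

[1] R0 /= -2  ⇒  (1, 0, 1)
     R1 -= -4·R0  ⇒  (0, -4, 4)
     R2 -= 4·R0  ⇒  (0, -4, -2)
[2] R1 /= -4  ⇒  (0, 1, -1)
     R2 -= -4·R1  ⇒  (0, 0, -6)
[3] R2 /= -6  ⇒  (0, 0, 1)
     R0 -= 1·R2  ⇒  (1, 0, 0)
     R1 -= -1·R2  ⇒  (0, 1, 0)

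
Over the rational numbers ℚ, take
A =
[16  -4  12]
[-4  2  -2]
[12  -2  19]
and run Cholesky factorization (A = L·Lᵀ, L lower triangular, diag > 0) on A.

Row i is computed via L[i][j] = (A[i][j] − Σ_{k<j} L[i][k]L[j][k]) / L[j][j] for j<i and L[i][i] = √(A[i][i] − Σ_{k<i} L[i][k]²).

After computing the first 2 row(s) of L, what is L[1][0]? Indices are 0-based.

L[1][0] = -1

Step 1: L[0][0] = √(16) = 4.
  L[1][0] = (-4) / L[0][0] = -1.
Step 2: L[1][1] = √(1) = 1.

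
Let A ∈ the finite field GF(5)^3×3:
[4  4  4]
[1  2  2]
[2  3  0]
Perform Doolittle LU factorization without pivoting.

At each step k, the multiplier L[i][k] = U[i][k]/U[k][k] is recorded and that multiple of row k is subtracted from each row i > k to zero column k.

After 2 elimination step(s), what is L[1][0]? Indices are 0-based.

L[1][0] = 4

k=0: U[0][0]=4
  eliminate (1,0): mult=4, new row 1: (0, 1, 1); set L[1][0]=4
  eliminate (2,0): mult=3, new row 2: (0, 1, 3); set L[2][0]=3
k=1: U[1][1]=1
  eliminate (2,1): mult=1, new row 2: (0, 0, 2); set L[2][1]=1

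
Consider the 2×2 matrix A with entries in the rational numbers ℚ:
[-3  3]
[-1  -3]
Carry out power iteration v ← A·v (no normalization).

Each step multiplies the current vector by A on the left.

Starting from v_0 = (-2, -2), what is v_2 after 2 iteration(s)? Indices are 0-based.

v_2 = (24, -24)

v_0 = (-2, -2).
v_1 = A·v_0 = (0, 8).
v_2 = A·v_1 = (24, -24).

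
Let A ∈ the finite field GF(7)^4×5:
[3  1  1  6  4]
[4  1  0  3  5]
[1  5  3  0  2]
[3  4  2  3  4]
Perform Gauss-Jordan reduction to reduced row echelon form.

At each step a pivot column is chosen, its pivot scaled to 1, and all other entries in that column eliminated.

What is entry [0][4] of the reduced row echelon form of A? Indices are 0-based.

step 1: normalize row 0 (÷3) = (1, 5, 5, 2, 6)
  row 1: subtract 4×row0 = (0, 2, 1, 2, 2)
  row 2: subtract 1×row0 = (0, 0, 5, 5, 3)
  row 3: subtract 3×row0 = (0, 3, 1, 4, 0)
step 2: normalize row 1 (÷2) = (0, 1, 4, 1, 1)
  row 0: subtract 5×row1 = (1, 0, 6, 4, 1)
  row 3: subtract 3×row1 = (0, 0, 3, 1, 4)
step 3: normalize row 2 (÷5) = (0, 0, 1, 1, 2)
  row 0: subtract 6×row2 = (1, 0, 0, 5, 3)
  row 1: subtract 4×row2 = (0, 1, 0, 4, 0)
  row 3: subtract 3×row2 = (0, 0, 0, 5, 5)
step 4: normalize row 3 (÷5) = (0, 0, 0, 1, 1)
  row 0: subtract 5×row3 = (1, 0, 0, 0, 5)
  row 1: subtract 4×row3 = (0, 1, 0, 0, 3)
  row 2: subtract 1×row3 = (0, 0, 1, 0, 1)

M[0][4] = 5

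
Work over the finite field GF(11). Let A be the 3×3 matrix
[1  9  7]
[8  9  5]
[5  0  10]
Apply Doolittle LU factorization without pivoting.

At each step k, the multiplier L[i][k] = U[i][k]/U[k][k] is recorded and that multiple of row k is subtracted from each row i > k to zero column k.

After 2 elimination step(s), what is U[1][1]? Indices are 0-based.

k=0: U[0][0]=1
  eliminate (1,0): mult=8, new row 1: (0, 3, 4); set L[1][0]=8
  eliminate (2,0): mult=5, new row 2: (0, 10, 8); set L[2][0]=5
k=1: U[1][1]=3
  eliminate (2,1): mult=7, new row 2: (0, 0, 2); set L[2][1]=7

U[1][1] = 3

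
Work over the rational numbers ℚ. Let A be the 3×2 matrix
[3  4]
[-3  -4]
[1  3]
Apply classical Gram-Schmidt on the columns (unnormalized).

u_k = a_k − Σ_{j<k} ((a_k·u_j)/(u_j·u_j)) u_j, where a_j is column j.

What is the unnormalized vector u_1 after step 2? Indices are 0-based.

Step 1: u_0 = a_0 = (3, -3, 1).
Step 2: u_1 = a_1 − (27/19)·u_0 = (-5/19, 5/19, 30/19).

u_1 = (-5/19, 5/19, 30/19)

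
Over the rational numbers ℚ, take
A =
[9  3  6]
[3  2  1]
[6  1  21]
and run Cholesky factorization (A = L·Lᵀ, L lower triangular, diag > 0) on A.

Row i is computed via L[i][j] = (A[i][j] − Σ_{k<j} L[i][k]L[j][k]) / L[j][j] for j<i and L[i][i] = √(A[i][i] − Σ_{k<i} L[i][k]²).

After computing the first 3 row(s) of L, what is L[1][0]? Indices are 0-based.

Step 1: L[0][0] = √(9) = 3.
  L[1][0] = (3) / L[0][0] = 1.
Step 2: L[1][1] = √(1) = 1.
  L[2][0] = (6) / L[0][0] = 2.
  L[2][1] = (-1) / L[1][1] = -1.
Step 3: L[2][2] = √(16) = 4.

L[1][0] = 1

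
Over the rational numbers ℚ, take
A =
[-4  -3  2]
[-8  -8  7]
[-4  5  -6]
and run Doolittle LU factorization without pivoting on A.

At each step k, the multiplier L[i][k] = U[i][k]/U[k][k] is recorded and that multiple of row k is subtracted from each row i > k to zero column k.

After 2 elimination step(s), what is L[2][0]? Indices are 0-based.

L[2][0] = 1

[col 0] pivot -4
  R1 -= 2*R0 → (0, -2, 3)  (L[1][0] := 2)
  R2 -= 1*R0 → (0, 8, -8)  (L[2][0] := 1)
[col 1] pivot -2
  R2 -= -4*R1 → (0, 0, 4)  (L[2][1] := -4)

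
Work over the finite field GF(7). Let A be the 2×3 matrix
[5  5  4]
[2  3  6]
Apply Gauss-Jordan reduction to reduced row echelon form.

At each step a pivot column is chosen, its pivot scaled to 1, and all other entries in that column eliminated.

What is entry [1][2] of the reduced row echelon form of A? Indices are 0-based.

[1] R0 /= 5  ⇒  (1, 1, 5)
     R1 -= 2·R0  ⇒  (0, 1, 3)
[2] R1 /= 1  ⇒  (0, 1, 3)
     R0 -= 1·R1  ⇒  (1, 0, 2)

M[1][2] = 3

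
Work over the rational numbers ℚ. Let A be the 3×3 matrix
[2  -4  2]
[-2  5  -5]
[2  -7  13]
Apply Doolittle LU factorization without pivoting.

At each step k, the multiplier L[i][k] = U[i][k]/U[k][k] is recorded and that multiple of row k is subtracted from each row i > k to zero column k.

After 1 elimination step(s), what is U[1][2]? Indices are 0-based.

[col 0] pivot 2
  R1 -= -1*R0 → (0, 1, -3)  (L[1][0] := -1)
  R2 -= 1*R0 → (0, -3, 11)  (L[2][0] := 1)

U[1][2] = -3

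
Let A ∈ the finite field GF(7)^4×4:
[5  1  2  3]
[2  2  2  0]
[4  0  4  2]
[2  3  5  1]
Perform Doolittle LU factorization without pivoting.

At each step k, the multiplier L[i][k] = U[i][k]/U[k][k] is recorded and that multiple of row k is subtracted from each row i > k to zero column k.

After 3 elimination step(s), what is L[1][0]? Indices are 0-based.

L[1][0] = 6

[col 0] pivot 5
  R1 -= 6*R0 → (0, 3, 4, 3)  (L[1][0] := 6)
  R2 -= 5*R0 → (0, 2, 1, 1)  (L[2][0] := 5)
  R3 -= 6*R0 → (0, 4, 0, 4)  (L[3][0] := 6)
[col 1] pivot 3
  R2 -= 3*R1 → (0, 0, 3, 6)  (L[2][1] := 3)
  R3 -= 6*R1 → (0, 0, 4, 0)  (L[3][1] := 6)
[col 2] pivot 3
  R3 -= 6*R2 → (0, 0, 0, 6)  (L[3][2] := 6)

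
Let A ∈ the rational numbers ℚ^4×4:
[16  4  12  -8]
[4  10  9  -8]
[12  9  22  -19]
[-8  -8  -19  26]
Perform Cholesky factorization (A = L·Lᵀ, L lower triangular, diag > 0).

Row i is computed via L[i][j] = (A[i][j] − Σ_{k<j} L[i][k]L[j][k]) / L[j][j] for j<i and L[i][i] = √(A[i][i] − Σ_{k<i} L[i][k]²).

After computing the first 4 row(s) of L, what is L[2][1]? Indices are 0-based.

Step 1: L[0][0] = √(16) = 4.
  L[1][0] = (4) / L[0][0] = 1.
Step 2: L[1][1] = √(9) = 3.
  L[2][0] = (12) / L[0][0] = 3.
  L[2][1] = (6) / L[1][1] = 2.
Step 3: L[2][2] = √(9) = 3.
  L[3][0] = (-8) / L[0][0] = -2.
  L[3][1] = (-6) / L[1][1] = -2.
  L[3][2] = (-9) / L[2][2] = -3.
Step 4: L[3][3] = √(9) = 3.

L[2][1] = 2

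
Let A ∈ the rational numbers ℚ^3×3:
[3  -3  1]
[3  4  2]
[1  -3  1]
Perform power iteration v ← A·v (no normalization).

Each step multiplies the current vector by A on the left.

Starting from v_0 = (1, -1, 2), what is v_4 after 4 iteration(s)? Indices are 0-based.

v_4 = (-1141, 596, -989)

v_0 = (1, -1, 2).
v_1 = A·v_0 = (8, 3, 6).
v_2 = A·v_1 = (21, 48, 5).
v_3 = A·v_2 = (-76, 265, -118).
v_4 = A·v_3 = (-1141, 596, -989).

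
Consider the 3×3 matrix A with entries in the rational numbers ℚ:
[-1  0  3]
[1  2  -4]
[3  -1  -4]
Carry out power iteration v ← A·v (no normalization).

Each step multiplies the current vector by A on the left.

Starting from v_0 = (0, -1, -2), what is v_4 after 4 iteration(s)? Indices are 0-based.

v_0 = (0, -1, -2).
v_1 = A·v_0 = (-6, 6, 9).
v_2 = A·v_1 = (33, -30, -60).
v_3 = A·v_2 = (-213, 213, 369).
v_4 = A·v_3 = (1320, -1263, -2328).

v_4 = (1320, -1263, -2328)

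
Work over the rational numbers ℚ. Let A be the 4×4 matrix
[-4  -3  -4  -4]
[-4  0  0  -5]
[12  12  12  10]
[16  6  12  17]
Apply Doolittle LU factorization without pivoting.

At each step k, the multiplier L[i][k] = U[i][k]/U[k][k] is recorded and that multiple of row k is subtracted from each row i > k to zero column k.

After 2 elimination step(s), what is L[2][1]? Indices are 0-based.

L[2][1] = 1

k=0: U[0][0]=-4
  eliminate (1,0): mult=1, new row 1: (0, 3, 4, -1); set L[1][0]=1
  eliminate (2,0): mult=-3, new row 2: (0, 3, 0, -2); set L[2][0]=-3
  eliminate (3,0): mult=-4, new row 3: (0, -6, -4, 1); set L[3][0]=-4
k=1: U[1][1]=3
  eliminate (2,1): mult=1, new row 2: (0, 0, -4, -1); set L[2][1]=1
  eliminate (3,1): mult=-2, new row 3: (0, 0, 4, -1); set L[3][1]=-2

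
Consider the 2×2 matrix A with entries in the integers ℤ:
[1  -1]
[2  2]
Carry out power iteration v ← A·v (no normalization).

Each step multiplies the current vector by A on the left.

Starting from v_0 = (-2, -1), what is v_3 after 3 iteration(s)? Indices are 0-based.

v_3 = (19, -18)

v_0 = (-2, -1).
v_1 = A·v_0 = (-1, -6).
v_2 = A·v_1 = (5, -14).
v_3 = A·v_2 = (19, -18).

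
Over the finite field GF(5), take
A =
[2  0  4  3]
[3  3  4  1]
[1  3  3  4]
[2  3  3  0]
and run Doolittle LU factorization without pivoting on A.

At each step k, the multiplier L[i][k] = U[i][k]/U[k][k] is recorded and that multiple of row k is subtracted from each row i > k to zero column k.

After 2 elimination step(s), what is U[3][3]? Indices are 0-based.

U[3][3] = 3

Step 1: pivot at (0,0) is 2.
  row1 ← row1 − (4)·row0  ⇒  L[1][0]=4, U row1=(0, 3, 3, 4)
  row2 ← row2 − (3)·row0  ⇒  L[2][0]=3, U row2=(0, 3, 1, 0)
  row3 ← row3 − (1)·row0  ⇒  L[3][0]=1, U row3=(0, 3, 4, 2)
Step 2: pivot at (1,1) is 3.
  row2 ← row2 − (1)·row1  ⇒  L[2][1]=1, U row2=(0, 0, 3, 1)
  row3 ← row3 − (1)·row1  ⇒  L[3][1]=1, U row3=(0, 0, 1, 3)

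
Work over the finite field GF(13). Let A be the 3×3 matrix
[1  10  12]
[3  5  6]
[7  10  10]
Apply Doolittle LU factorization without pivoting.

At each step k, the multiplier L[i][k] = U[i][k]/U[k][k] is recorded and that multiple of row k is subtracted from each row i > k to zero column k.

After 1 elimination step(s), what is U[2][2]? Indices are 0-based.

[col 0] pivot 1
  R1 -= 3*R0 → (0, 1, 9)  (L[1][0] := 3)
  R2 -= 7*R0 → (0, 5, 4)  (L[2][0] := 7)

U[2][2] = 4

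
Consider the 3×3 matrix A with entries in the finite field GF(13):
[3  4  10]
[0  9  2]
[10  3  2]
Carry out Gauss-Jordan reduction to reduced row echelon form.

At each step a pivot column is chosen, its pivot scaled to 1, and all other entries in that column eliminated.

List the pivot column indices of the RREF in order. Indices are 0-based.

pivot(0,0)=3: scale R0 → (1, 10, 12)
  clear (2,0): R2 −= (10)R0 → (0, 7, 12)
pivot(1,1)=9: scale R1 → (0, 1, 6)
  clear (0,1): R0 −= (10)R1 → (1, 0, 4)
  clear (2,1): R2 −= (7)R1 → (0, 0, 9)
pivot(2,2)=9: scale R2 → (0, 0, 1)
  clear (0,2): R0 −= (4)R2 → (1, 0, 0)
  clear (1,2): R1 −= (6)R2 → (0, 1, 0)

pivot columns: 0, 1, 2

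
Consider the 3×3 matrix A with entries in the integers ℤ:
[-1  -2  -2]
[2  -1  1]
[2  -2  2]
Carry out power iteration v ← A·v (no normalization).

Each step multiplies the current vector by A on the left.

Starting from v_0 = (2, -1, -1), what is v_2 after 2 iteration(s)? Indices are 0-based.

v_2 = (-18, 4, 4)

v_0 = (2, -1, -1).
v_1 = A·v_0 = (2, 4, 4).
v_2 = A·v_1 = (-18, 4, 4).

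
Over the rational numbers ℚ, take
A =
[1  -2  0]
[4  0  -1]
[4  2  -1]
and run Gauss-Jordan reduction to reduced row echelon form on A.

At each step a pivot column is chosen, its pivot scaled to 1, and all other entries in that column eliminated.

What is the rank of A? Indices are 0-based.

step 1: normalize row 0 (÷1) = (1, -2, 0)
  row 1: subtract 4×row0 = (0, 8, -1)
  row 2: subtract 4×row0 = (0, 10, -1)
step 2: normalize row 1 (÷8) = (0, 1, -1/8)
  row 0: subtract -2×row1 = (1, 0, -1/4)
  row 2: subtract 10×row1 = (0, 0, 1/4)
step 3: normalize row 2 (÷1/4) = (0, 0, 1)
  row 0: subtract -1/4×row2 = (1, 0, 0)
  row 1: subtract -1/8×row2 = (0, 1, 0)

rank = 3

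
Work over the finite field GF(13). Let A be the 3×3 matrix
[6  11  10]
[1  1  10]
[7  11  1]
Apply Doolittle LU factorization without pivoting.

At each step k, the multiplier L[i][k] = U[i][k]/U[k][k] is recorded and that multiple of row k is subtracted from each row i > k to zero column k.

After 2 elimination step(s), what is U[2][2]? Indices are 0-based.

[col 0] pivot 6
  R1 -= 11*R0 → (0, 10, 4)  (L[1][0] := 11)
  R2 -= 12*R0 → (0, 9, 11)  (L[2][0] := 12)
[col 1] pivot 10
  R2 -= 10*R1 → (0, 0, 10)  (L[2][1] := 10)

U[2][2] = 10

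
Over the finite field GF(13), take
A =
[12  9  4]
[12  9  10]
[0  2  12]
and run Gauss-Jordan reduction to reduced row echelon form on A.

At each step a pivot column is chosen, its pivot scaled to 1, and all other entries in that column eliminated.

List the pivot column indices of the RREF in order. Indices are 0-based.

pivot columns: 0, 1, 2

step 1: normalize row 0 (÷12) = (1, 4, 9)
  row 1: subtract 12×row0 = (0, 0, 6)
step 2: exchange rows 1,2
step 2: normalize row 1 (÷2) = (0, 1, 6)
  row 0: subtract 4×row1 = (1, 0, 11)
step 3: normalize row 2 (÷6) = (0, 0, 1)
  row 0: subtract 11×row2 = (1, 0, 0)
  row 1: subtract 6×row2 = (0, 1, 0)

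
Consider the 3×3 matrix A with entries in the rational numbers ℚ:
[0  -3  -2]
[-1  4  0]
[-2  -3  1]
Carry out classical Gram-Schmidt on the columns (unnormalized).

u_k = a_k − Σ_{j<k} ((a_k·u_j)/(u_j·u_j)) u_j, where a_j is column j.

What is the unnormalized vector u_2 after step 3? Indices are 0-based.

Step 1: u_0 = a_0 = (0, -1, -2).
Step 2: u_1 = a_1 − (2/5)·u_0 = (-3, 22/5, -11/5).
Step 3: u_2 = a_2 − (-2/5)·u_0 − (19/166)·u_1 = (-275/166, -75/83, 75/166).

u_2 = (-275/166, -75/83, 75/166)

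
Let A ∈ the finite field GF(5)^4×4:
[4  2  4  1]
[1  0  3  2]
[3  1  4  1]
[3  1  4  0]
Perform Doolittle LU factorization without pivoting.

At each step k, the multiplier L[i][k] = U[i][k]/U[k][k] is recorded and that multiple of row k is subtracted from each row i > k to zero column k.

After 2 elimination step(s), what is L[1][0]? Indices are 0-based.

L[1][0] = 4

k=0: U[0][0]=4
  eliminate (1,0): mult=4, new row 1: (0, 2, 2, 3); set L[1][0]=4
  eliminate (2,0): mult=2, new row 2: (0, 2, 1, 4); set L[2][0]=2
  eliminate (3,0): mult=2, new row 3: (0, 2, 1, 3); set L[3][0]=2
k=1: U[1][1]=2
  eliminate (2,1): mult=1, new row 2: (0, 0, 4, 1); set L[2][1]=1
  eliminate (3,1): mult=1, new row 3: (0, 0, 4, 0); set L[3][1]=1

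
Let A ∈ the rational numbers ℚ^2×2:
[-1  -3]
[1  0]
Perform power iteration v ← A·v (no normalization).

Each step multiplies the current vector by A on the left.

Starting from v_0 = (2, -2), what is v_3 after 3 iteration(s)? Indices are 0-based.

v_3 = (-2, -10)

v_0 = (2, -2).
v_1 = A·v_0 = (4, 2).
v_2 = A·v_1 = (-10, 4).
v_3 = A·v_2 = (-2, -10).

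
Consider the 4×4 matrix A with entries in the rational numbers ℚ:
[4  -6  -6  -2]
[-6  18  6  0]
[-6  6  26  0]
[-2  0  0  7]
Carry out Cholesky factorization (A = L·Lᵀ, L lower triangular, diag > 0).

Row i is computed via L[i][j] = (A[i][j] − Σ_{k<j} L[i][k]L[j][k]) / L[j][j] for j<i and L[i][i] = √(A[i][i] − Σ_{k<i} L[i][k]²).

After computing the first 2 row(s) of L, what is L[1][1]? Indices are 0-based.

Step 1: L[0][0] = √(4) = 2.
  L[1][0] = (-6) / L[0][0] = -3.
Step 2: L[1][1] = √(9) = 3.

L[1][1] = 3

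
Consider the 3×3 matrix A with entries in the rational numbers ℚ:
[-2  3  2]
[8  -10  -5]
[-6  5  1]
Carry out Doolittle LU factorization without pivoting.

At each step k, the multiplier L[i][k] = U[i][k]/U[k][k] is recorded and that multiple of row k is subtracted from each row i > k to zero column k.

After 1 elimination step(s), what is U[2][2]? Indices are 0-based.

k=0: U[0][0]=-2
  eliminate (1,0): mult=-4, new row 1: (0, 2, 3); set L[1][0]=-4
  eliminate (2,0): mult=3, new row 2: (0, -4, -5); set L[2][0]=3

U[2][2] = -5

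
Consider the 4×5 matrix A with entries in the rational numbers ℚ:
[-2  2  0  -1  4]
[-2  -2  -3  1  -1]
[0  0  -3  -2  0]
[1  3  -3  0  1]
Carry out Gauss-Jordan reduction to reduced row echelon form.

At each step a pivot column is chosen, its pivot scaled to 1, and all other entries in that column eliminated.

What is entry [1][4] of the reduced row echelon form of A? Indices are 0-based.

M[1][4] = 39/44

pivot(0,0)=-2: scale R0 → (1, -1, 0, 1/2, -2)
  clear (1,0): R1 −= (-2)R0 → (0, -4, -3, 2, -5)
  clear (3,0): R3 −= (1)R0 → (0, 4, -3, -1/2, 3)
pivot(1,1)=-4: scale R1 → (0, 1, 3/4, -1/2, 5/4)
  clear (0,1): R0 −= (-1)R1 → (1, 0, 3/4, 0, -3/4)
  clear (3,1): R3 −= (4)R1 → (0, 0, -6, 3/2, -2)
pivot(2,2)=-3: scale R2 → (0, 0, 1, 2/3, 0)
  clear (0,2): R0 −= (3/4)R2 → (1, 0, 0, -1/2, -3/4)
  clear (1,2): R1 −= (3/4)R2 → (0, 1, 0, -1, 5/4)
  clear (3,2): R3 −= (-6)R2 → (0, 0, 0, 11/2, -2)
pivot(3,3)=11/2: scale R3 → (0, 0, 0, 1, -4/11)
  clear (0,3): R0 −= (-1/2)R3 → (1, 0, 0, 0, -41/44)
  clear (1,3): R1 −= (-1)R3 → (0, 1, 0, 0, 39/44)
  clear (2,3): R2 −= (2/3)R3 → (0, 0, 1, 0, 8/33)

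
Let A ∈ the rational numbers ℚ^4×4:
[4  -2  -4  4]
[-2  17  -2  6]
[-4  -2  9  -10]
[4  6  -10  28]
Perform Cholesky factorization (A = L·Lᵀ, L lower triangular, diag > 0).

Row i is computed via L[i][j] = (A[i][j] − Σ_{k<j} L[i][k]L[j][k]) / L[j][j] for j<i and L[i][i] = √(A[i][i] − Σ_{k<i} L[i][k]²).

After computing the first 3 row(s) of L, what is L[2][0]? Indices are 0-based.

L[2][0] = -2

Step 1: L[0][0] = √(4) = 2.
  L[1][0] = (-2) / L[0][0] = -1.
Step 2: L[1][1] = √(16) = 4.
  L[2][0] = (-4) / L[0][0] = -2.
  L[2][1] = (-4) / L[1][1] = -1.
Step 3: L[2][2] = √(4) = 2.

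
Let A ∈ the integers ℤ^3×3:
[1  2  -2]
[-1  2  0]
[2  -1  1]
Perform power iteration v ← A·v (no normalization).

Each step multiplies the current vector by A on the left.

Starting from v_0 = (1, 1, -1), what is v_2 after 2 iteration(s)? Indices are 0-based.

v_0 = (1, 1, -1).
v_1 = A·v_0 = (5, 1, 0).
v_2 = A·v_1 = (7, -3, 9).

v_2 = (7, -3, 9)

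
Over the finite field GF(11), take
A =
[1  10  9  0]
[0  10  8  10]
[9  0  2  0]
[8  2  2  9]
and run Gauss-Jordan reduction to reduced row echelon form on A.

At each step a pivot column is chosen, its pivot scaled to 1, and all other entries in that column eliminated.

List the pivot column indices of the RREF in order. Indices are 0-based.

pivot columns: 0, 1, 2, 3

step 1: normalize row 0 (÷1) = (1, 10, 9, 0)
  row 2: subtract 9×row0 = (0, 9, 9, 0)
  row 3: subtract 8×row0 = (0, 10, 7, 9)
step 2: normalize row 1 (÷10) = (0, 1, 3, 1)
  row 0: subtract 10×row1 = (1, 0, 1, 1)
  row 2: subtract 9×row1 = (0, 0, 4, 2)
  row 3: subtract 10×row1 = (0, 0, 10, 10)
step 3: normalize row 2 (÷4) = (0, 0, 1, 6)
  row 0: subtract 1×row2 = (1, 0, 0, 6)
  row 1: subtract 3×row2 = (0, 1, 0, 5)
  row 3: subtract 10×row2 = (0, 0, 0, 5)
step 4: normalize row 3 (÷5) = (0, 0, 0, 1)
  row 0: subtract 6×row3 = (1, 0, 0, 0)
  row 1: subtract 5×row3 = (0, 1, 0, 0)
  row 2: subtract 6×row3 = (0, 0, 1, 0)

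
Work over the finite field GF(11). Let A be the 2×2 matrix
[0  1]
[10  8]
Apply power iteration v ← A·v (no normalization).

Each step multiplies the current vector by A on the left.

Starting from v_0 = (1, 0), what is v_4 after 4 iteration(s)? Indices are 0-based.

v_4 = (3, 10)

v_0 = (1, 0).
v_1 = A·v_0 = (0, 10).
v_2 = A·v_1 = (10, 3).
v_3 = A·v_2 = (3, 3).
v_4 = A·v_3 = (3, 10).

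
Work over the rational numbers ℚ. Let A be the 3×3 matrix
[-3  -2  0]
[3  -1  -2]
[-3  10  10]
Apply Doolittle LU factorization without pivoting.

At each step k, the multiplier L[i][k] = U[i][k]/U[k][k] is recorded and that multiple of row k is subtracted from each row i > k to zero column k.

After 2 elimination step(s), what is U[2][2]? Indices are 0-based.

[col 0] pivot -3
  R1 -= -1*R0 → (0, -3, -2)  (L[1][0] := -1)
  R2 -= 1*R0 → (0, 12, 10)  (L[2][0] := 1)
[col 1] pivot -3
  R2 -= -4*R1 → (0, 0, 2)  (L[2][1] := -4)

U[2][2] = 2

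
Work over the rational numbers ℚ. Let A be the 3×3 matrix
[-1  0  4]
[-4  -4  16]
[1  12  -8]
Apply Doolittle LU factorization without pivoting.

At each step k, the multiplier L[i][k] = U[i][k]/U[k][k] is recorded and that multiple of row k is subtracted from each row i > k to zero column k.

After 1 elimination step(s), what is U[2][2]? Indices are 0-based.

[col 0] pivot -1
  R1 -= 4*R0 → (0, -4, 0)  (L[1][0] := 4)
  R2 -= -1*R0 → (0, 12, -4)  (L[2][0] := -1)

U[2][2] = -4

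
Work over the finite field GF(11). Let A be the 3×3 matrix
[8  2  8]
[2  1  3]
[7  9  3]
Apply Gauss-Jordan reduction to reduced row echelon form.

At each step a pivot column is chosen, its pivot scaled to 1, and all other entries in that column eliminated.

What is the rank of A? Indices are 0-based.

rank = 3

pivot(0,0)=8: scale R0 → (1, 3, 1)
  clear (1,0): R1 −= (2)R0 → (0, 6, 1)
  clear (2,0): R2 −= (7)R0 → (0, 10, 7)
pivot(1,1)=6: scale R1 → (0, 1, 2)
  clear (0,1): R0 −= (3)R1 → (1, 0, 6)
  clear (2,1): R2 −= (10)R1 → (0, 0, 9)
pivot(2,2)=9: scale R2 → (0, 0, 1)
  clear (0,2): R0 −= (6)R2 → (1, 0, 0)
  clear (1,2): R1 −= (2)R2 → (0, 1, 0)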